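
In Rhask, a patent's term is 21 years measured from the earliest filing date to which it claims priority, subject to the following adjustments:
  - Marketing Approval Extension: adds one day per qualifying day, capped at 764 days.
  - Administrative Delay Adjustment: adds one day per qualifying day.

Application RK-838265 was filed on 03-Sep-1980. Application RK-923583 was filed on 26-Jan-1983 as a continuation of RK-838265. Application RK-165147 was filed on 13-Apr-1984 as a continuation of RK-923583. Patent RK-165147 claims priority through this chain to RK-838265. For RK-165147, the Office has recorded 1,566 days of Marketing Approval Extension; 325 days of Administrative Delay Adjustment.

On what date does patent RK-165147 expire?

Earliest priority filing: 3 September 1980.
Base term: 3 September 1980 + 21 years → 3 September 2001.
Marketing Approval Extension: 1566 days claimed exceeds the 764-day cap, so +764 days → 7 October 2003.
Administrative Delay Adjustment: +325 days → 27 August 2004.

August 27, 2004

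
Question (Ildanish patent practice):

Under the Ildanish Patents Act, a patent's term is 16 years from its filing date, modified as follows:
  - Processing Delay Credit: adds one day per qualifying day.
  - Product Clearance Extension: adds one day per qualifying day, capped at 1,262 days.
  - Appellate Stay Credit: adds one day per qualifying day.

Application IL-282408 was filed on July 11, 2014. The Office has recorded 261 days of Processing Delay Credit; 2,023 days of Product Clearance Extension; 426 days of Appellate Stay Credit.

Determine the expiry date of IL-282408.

2035-11-11

Base term: filing date + 16 years → 11 July 2030.
Processing Delay Credit: +261 days → 29 March 2031.
Product Clearance Extension: 2023 days claimed exceeds the 1262-day cap, so +1262 days → 11 September 2034.
Appellate Stay Credit: +426 days → 11 November 2035.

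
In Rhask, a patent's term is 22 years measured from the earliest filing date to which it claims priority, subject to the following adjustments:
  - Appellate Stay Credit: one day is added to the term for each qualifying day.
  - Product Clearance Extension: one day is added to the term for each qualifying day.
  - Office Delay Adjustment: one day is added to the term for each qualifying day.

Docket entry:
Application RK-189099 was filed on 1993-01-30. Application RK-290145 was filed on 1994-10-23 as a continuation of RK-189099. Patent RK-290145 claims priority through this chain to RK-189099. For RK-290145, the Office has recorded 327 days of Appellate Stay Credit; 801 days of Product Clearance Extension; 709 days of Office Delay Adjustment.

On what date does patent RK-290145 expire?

February 10, 2020

Earliest priority filing: 30 January 1993.
Base term: 30 January 1993 + 22 years → 30 January 2015.
Appellate Stay Credit: +327 days → 23 December 2015.
Product Clearance Extension: +801 days → 3 March 2018.
Office Delay Adjustment: +709 days → 10 February 2020.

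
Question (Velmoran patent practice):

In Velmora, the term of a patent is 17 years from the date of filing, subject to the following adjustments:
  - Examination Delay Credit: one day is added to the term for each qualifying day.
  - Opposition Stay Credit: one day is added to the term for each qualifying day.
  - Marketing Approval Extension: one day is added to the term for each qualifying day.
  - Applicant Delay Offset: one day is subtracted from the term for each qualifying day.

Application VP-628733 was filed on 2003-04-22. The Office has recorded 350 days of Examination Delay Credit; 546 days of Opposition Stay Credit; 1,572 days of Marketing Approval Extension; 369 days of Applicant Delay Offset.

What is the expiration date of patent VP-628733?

Base term: filing date + 17 years → 22 April 2020.
Examination Delay Credit: +350 days → 7 April 2021.
Opposition Stay Credit: +546 days → 5 October 2022.
Marketing Approval Extension: +1572 days → 24 January 2027.
Applicant Delay Offset: −369 days → 20 January 2026.

January 20, 2026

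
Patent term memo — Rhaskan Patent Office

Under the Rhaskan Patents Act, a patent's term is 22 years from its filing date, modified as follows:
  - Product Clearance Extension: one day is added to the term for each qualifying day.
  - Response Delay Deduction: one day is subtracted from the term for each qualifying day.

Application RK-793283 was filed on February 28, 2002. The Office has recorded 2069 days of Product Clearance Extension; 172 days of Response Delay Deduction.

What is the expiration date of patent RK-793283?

Base term: filing date + 22 years → 28 February 2024.
Product Clearance Extension: +2069 days → 28 October 2029.
Response Delay Deduction: −172 days → 9 May 2029.

May 9, 2029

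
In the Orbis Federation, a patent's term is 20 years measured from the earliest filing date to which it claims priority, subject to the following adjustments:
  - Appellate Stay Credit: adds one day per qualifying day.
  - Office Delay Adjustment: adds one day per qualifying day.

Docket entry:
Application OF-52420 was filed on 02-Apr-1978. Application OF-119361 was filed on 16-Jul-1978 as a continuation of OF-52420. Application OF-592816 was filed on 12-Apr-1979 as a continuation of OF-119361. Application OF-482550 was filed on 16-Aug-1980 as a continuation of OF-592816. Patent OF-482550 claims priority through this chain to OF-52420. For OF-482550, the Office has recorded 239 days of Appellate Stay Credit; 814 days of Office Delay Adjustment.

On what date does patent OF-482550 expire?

2001-02-18

Earliest priority filing: 2 April 1978.
Base term: 2 April 1978 + 20 years → 2 April 1998.
Appellate Stay Credit: +239 days → 27 November 1998.
Office Delay Adjustment: +814 days → 18 February 2001.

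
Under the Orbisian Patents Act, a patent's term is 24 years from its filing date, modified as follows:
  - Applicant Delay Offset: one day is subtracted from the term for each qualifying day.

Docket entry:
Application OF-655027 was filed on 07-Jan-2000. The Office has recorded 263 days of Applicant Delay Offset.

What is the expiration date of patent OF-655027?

Base term: filing date + 24 years → 7 January 2024.
Applicant Delay Offset: −263 days → 19 April 2023.

April 19, 2023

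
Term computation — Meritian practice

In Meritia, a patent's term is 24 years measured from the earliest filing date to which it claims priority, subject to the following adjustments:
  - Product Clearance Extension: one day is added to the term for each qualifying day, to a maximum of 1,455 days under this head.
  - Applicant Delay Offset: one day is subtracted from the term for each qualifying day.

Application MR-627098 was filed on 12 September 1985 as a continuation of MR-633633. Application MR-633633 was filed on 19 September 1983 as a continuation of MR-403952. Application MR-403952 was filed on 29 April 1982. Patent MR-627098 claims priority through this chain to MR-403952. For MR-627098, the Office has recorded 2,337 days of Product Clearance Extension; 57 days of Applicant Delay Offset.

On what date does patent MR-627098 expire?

February 25, 2010

Earliest priority filing: 29 April 1982.
Base term: 29 April 1982 + 24 years → 29 April 2006.
Product Clearance Extension: 2337 days claimed exceeds the 1455-day cap, so +1455 days → 23 April 2010.
Applicant Delay Offset: −57 days → 25 February 2010.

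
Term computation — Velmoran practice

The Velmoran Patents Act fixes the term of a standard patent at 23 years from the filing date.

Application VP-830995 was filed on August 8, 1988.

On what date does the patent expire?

Filing date + 23 years → 8 August 2011.

August 8, 2011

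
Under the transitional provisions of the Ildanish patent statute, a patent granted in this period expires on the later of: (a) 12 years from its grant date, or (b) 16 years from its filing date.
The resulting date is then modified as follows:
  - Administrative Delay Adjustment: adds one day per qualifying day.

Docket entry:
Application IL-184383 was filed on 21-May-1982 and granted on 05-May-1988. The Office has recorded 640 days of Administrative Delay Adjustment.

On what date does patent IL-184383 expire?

(a) grant + 12 years → 5 May 2000.
(b) filing + 16 years → 21 May 1998.
Later of the two: 5 May 2000.
Administrative Delay Adjustment: +640 days → 4 February 2002.

February 4, 2002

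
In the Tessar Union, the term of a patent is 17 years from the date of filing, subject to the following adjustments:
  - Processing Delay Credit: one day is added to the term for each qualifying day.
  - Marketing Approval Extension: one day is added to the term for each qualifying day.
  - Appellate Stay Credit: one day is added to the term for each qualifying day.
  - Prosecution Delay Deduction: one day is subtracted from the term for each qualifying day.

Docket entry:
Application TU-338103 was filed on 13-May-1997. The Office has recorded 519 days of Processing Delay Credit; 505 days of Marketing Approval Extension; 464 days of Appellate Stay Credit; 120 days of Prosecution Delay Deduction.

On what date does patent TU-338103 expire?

2018-02-09

Base term: filing date + 17 years → 13 May 2014.
Processing Delay Credit: +519 days → 14 October 2015.
Marketing Approval Extension: +505 days → 2 March 2017.
Appellate Stay Credit: +464 days → 9 June 2018.
Prosecution Delay Deduction: −120 days → 9 February 2018.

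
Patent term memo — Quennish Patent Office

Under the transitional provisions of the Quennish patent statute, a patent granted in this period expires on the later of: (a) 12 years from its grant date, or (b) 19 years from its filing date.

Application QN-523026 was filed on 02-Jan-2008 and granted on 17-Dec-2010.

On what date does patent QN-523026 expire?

(a) grant + 12 years → 17 December 2022.
(b) filing + 19 years → 2 January 2027.
Later of the two: 2 January 2027.

January 2, 2027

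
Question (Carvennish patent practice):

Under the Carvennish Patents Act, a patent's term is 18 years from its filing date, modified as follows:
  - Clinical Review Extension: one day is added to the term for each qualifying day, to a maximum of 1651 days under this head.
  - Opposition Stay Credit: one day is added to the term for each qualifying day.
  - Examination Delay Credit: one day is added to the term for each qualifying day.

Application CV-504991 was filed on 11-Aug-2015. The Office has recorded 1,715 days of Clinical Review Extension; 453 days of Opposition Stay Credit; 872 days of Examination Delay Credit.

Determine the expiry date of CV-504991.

Base term: filing date + 18 years → 11 August 2033.
Clinical Review Extension: 1715 days claimed exceeds the 1651-day cap, so +1651 days → 17 February 2038.
Opposition Stay Credit: +453 days → 16 May 2039.
Examination Delay Credit: +872 days → 4 October 2041.

2041-10-04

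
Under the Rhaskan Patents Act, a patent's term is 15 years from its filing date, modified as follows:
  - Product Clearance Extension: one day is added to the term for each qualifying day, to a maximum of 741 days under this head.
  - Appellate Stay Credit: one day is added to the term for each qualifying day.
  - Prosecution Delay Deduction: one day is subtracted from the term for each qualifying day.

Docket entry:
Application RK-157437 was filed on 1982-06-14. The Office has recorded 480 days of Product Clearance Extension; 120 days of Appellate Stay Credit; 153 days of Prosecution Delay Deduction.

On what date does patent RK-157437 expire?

Base term: filing date + 15 years → 14 June 1997.
Product Clearance Extension: 480 days (within the 741-day cap) → +480 days → 7 October 1998.
Appellate Stay Credit: +120 days → 4 February 1999.
Prosecution Delay Deduction: −153 days → 4 September 1998.

1998-09-04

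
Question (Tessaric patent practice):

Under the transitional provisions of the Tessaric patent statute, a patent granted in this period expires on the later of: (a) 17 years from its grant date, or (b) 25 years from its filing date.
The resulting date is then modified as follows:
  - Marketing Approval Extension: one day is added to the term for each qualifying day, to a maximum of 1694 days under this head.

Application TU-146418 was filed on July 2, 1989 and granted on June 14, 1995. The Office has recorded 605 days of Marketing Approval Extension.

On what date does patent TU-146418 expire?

2016-02-27

(a) grant + 17 years → 14 June 2012.
(b) filing + 25 years → 2 July 2014.
Later of the two: 2 July 2014.
Marketing Approval Extension: 605 days (within the 1694-day cap) → +605 days → 27 February 2016.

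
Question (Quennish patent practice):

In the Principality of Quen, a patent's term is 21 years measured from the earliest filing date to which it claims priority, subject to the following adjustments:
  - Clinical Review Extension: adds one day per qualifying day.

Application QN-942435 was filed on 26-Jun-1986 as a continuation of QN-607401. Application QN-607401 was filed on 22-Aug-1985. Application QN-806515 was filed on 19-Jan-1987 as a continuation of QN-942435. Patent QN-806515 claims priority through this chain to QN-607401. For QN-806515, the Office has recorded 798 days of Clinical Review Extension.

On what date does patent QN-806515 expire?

October 28, 2008

Earliest priority filing: 22 August 1985.
Base term: 22 August 1985 + 21 years → 22 August 2006.
Clinical Review Extension: +798 days → 28 October 2008.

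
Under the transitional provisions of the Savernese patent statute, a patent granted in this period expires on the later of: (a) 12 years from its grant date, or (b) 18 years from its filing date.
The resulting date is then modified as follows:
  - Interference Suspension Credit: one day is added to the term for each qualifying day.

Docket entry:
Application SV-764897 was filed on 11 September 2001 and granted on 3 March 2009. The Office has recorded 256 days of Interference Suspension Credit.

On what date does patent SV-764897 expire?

November 14, 2021

(a) grant + 12 years → 3 March 2021.
(b) filing + 18 years → 11 September 2019.
Later of the two: 3 March 2021.
Interference Suspension Credit: +256 days → 14 November 2021.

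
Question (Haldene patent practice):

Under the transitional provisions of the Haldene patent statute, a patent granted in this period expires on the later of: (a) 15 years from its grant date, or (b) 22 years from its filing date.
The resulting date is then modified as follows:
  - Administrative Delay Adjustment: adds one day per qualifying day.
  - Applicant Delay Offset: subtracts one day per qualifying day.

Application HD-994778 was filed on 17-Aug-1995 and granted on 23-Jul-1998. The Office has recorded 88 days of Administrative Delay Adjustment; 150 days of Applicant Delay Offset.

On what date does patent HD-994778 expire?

(a) grant + 15 years → 23 July 2013.
(b) filing + 22 years → 17 August 2017.
Later of the two: 17 August 2017.
Administrative Delay Adjustment: +88 days → 13 November 2017.
Applicant Delay Offset: −150 days → 16 June 2017.

2017-06-16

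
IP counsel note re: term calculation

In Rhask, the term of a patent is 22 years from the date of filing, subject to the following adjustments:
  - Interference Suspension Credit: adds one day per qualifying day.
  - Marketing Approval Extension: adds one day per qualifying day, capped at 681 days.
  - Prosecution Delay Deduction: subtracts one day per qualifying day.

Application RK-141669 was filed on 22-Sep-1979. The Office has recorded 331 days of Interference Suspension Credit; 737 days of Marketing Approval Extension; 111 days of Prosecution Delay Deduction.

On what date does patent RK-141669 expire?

2004-03-11

Base term: filing date + 22 years → 22 September 2001.
Interference Suspension Credit: +331 days → 19 August 2002.
Marketing Approval Extension: 737 days claimed exceeds the 681-day cap, so +681 days → 30 June 2004.
Prosecution Delay Deduction: −111 days → 11 March 2004.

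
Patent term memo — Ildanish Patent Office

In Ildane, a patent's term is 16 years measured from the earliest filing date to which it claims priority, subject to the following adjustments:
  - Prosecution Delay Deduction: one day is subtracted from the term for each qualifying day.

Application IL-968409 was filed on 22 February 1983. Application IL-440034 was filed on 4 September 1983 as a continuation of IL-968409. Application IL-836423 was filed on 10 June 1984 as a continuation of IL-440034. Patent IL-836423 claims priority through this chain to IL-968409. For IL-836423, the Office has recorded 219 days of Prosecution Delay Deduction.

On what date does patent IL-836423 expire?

July 18, 1998

Earliest priority filing: 22 February 1983.
Base term: 22 February 1983 + 16 years → 22 February 1999.
Prosecution Delay Deduction: −219 days → 18 July 1998.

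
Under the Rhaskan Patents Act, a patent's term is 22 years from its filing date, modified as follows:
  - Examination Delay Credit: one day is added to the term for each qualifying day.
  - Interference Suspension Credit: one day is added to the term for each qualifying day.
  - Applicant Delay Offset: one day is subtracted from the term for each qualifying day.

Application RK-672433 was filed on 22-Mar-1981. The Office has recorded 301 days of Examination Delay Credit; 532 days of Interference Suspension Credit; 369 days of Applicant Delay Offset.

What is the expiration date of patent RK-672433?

Base term: filing date + 22 years → 22 March 2003.
Examination Delay Credit: +301 days → 17 January 2004.
Interference Suspension Credit: +532 days → 2 July 2005.
Applicant Delay Offset: −369 days → 28 June 2004.

2004-06-28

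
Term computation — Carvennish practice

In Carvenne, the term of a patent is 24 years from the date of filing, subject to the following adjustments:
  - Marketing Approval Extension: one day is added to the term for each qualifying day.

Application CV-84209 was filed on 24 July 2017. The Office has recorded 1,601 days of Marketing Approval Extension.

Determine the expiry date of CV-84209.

December 11, 2045

Base term: filing date + 24 years → 24 July 2041.
Marketing Approval Extension: +1601 days → 11 December 2045.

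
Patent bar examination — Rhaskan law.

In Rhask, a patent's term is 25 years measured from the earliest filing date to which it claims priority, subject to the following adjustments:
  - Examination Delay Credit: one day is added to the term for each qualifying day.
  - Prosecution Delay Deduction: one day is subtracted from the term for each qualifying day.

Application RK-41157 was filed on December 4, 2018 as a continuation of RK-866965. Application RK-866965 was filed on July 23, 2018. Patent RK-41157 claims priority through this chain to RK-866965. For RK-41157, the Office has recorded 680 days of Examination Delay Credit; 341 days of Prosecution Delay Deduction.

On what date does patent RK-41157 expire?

Earliest priority filing: 23 July 2018.
Base term: 23 July 2018 + 25 years → 23 July 2043.
Examination Delay Credit: +680 days → 2 June 2045.
Prosecution Delay Deduction: −341 days → 26 June 2044.

June 26, 2044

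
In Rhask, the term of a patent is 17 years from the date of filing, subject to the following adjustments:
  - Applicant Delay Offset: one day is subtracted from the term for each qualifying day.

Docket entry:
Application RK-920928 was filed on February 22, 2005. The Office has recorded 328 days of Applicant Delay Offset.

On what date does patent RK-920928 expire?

2021-03-31

Base term: filing date + 17 years → 22 February 2022.
Applicant Delay Offset: −328 days → 31 March 2021.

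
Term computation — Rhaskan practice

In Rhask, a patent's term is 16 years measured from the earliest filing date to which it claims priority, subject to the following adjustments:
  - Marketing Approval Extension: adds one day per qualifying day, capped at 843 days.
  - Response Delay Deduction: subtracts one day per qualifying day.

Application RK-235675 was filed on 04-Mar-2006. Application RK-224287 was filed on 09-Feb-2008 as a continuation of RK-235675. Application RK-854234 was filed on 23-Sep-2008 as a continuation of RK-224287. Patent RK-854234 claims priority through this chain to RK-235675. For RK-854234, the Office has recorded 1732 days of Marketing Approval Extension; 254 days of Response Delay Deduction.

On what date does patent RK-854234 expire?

Earliest priority filing: 4 March 2006.
Base term: 4 March 2006 + 16 years → 4 March 2022.
Marketing Approval Extension: 1732 days claimed exceeds the 843-day cap, so +843 days → 24 June 2024.
Response Delay Deduction: −254 days → 14 October 2023.

2023-10-14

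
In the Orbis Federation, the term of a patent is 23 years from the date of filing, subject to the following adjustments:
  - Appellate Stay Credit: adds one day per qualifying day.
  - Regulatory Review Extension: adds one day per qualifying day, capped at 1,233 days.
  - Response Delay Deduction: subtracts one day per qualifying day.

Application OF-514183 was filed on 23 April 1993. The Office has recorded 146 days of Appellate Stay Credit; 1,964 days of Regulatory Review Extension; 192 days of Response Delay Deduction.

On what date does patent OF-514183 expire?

Base term: filing date + 23 years → 23 April 2016.
Appellate Stay Credit: +146 days → 16 September 2016.
Regulatory Review Extension: 1964 days claimed exceeds the 1233-day cap, so +1233 days → 1 February 2020.
Response Delay Deduction: −192 days → 24 July 2019.

July 24, 2019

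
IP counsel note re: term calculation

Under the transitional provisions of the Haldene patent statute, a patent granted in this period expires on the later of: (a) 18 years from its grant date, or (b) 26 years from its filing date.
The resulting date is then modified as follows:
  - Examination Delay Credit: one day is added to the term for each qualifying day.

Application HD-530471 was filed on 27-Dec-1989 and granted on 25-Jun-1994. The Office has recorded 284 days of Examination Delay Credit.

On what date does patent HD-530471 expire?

(a) grant + 18 years → 25 June 2012.
(b) filing + 26 years → 27 December 2015.
Later of the two: 27 December 2015.
Examination Delay Credit: +284 days → 6 October 2016.

October 6, 2016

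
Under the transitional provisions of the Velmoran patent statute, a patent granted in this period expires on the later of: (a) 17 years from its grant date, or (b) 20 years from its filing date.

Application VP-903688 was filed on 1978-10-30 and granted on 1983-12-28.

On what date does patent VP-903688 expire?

(a) grant + 17 years → 28 December 2000.
(b) filing + 20 years → 30 October 1998.
Later of the two: 28 December 2000.

December 28, 2000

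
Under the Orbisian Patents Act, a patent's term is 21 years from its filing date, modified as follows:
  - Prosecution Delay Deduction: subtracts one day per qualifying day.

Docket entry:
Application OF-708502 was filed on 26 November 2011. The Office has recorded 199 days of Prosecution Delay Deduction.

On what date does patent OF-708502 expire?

Base term: filing date + 21 years → 26 November 2032.
Prosecution Delay Deduction: −199 days → 11 May 2032.

May 11, 2032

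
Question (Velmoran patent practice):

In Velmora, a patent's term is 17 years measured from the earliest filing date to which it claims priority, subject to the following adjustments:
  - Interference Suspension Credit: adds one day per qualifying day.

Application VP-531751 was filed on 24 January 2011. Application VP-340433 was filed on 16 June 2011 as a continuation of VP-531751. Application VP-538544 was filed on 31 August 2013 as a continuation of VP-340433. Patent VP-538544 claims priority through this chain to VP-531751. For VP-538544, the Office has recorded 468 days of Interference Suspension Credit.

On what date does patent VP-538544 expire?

2029-05-06

Earliest priority filing: 24 January 2011.
Base term: 24 January 2011 + 17 years → 24 January 2028.
Interference Suspension Credit: +468 days → 6 May 2029.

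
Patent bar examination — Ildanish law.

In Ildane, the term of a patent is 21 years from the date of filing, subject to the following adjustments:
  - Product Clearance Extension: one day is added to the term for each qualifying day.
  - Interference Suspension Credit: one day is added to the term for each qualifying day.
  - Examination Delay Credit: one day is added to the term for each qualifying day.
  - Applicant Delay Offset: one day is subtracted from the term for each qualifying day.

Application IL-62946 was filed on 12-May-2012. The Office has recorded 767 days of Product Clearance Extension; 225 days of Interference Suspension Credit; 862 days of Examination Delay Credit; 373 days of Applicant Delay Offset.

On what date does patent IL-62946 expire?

Base term: filing date + 21 years → 12 May 2033.
Product Clearance Extension: +767 days → 18 June 2035.
Interference Suspension Credit: +225 days → 29 January 2036.
Examination Delay Credit: +862 days → 9 June 2038.
Applicant Delay Offset: −373 days → 1 June 2037.

June 1, 2037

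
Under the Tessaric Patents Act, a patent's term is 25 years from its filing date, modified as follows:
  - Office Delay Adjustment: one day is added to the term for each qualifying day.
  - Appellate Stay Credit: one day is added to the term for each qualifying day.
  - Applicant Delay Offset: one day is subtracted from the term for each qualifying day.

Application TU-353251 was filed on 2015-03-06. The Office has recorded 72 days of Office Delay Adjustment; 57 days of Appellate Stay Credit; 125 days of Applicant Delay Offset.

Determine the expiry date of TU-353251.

March 10, 2040

Base term: filing date + 25 years → 6 March 2040.
Office Delay Adjustment: +72 days → 17 May 2040.
Appellate Stay Credit: +57 days → 13 July 2040.
Applicant Delay Offset: −125 days → 10 March 2040.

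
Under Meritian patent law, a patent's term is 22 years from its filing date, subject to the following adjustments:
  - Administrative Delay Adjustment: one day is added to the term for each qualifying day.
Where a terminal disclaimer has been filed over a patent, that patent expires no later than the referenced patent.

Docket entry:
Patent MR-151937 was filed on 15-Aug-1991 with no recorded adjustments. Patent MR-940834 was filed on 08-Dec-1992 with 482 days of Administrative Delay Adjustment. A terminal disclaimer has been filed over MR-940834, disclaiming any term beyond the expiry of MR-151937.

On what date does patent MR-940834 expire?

August 15, 2013

Natural term of MR-940834:
  Base: filing + 22 years → 8 December 2014.
  Administrative Delay Adjustment: +482 days → 3 April 2016.
Expiry of referenced patent MR-151937:
  Base: filing + 22 years → 15 August 2013.
Terminal disclaimer: MR-940834 expires on the earlier of 3 April 2016 and 15 August 2013.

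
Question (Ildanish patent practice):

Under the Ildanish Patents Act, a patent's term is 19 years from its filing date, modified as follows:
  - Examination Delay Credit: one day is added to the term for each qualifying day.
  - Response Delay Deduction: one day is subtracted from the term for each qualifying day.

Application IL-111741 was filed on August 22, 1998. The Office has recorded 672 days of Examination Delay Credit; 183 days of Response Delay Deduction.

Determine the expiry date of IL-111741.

Base term: filing date + 19 years → 22 August 2017.
Examination Delay Credit: +672 days → 25 June 2019.
Response Delay Deduction: −183 days → 24 December 2018.

December 24, 2018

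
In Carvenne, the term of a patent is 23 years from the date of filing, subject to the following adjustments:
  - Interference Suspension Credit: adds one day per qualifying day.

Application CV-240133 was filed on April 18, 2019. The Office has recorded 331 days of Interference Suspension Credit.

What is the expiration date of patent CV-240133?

March 15, 2043

Base term: filing date + 23 years → 18 April 2042.
Interference Suspension Credit: +331 days → 15 March 2043.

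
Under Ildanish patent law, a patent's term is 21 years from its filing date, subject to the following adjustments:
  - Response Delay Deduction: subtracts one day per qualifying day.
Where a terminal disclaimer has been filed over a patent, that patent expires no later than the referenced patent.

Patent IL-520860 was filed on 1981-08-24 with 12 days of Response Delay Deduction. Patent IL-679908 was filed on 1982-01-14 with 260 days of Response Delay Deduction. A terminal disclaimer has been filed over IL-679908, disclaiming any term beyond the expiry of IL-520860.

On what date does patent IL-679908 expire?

April 29, 2002

Natural term of IL-679908:
  Base: filing + 21 years → 14 January 2003.
  Response Delay Deduction: −260 days → 29 April 2002.
Expiry of referenced patent IL-520860:
  Base: filing + 21 years → 24 August 2002.
  Response Delay Deduction: −12 days → 12 August 2002.
Terminal disclaimer: IL-679908 expires on the earlier of 29 April 2002 and 12 August 2002.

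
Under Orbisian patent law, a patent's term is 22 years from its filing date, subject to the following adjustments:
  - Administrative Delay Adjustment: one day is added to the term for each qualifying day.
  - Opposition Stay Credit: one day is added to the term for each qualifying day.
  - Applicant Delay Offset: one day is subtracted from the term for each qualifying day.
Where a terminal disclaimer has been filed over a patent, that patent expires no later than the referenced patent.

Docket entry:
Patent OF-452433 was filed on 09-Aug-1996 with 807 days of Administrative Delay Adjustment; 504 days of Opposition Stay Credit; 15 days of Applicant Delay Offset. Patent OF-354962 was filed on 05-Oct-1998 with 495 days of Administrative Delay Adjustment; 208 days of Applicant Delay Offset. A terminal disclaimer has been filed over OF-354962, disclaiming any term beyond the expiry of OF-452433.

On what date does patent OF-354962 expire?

July 19, 2021

Natural term of OF-354962:
  Base: filing + 22 years → 5 October 2020.
  Administrative Delay Adjustment: +495 days → 12 February 2022.
  Applicant Delay Offset: −208 days → 19 July 2021.
Expiry of referenced patent OF-452433:
  Base: filing + 22 years → 9 August 2018.
  Administrative Delay Adjustment: +807 days → 24 October 2020.
  Opposition Stay Credit: +504 days → 12 March 2022.
  Applicant Delay Offset: −15 days → 25 February 2022.
Terminal disclaimer: OF-354962 expires on the earlier of 19 July 2021 and 25 February 2022.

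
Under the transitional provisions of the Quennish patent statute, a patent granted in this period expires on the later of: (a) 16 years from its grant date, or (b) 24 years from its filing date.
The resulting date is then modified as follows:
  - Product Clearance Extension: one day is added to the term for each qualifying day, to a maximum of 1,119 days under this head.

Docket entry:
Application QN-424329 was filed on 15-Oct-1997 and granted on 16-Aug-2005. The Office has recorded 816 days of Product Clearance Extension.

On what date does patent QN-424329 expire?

(a) grant + 16 years → 16 August 2021.
(b) filing + 24 years → 15 October 2021.
Later of the two: 15 October 2021.
Product Clearance Extension: 816 days (within the 1119-day cap) → +816 days → 9 January 2024.

2024-01-09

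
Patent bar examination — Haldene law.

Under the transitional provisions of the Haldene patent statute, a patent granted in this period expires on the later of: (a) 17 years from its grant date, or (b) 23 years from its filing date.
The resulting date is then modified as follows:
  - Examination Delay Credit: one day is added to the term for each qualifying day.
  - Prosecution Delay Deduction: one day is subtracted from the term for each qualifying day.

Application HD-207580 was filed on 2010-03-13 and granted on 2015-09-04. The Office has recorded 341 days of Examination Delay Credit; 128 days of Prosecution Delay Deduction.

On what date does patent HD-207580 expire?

2033-10-12

(a) grant + 17 years → 4 September 2032.
(b) filing + 23 years → 13 March 2033.
Later of the two: 13 March 2033.
Examination Delay Credit: +341 days → 17 February 2034.
Prosecution Delay Deduction: −128 days → 12 October 2033.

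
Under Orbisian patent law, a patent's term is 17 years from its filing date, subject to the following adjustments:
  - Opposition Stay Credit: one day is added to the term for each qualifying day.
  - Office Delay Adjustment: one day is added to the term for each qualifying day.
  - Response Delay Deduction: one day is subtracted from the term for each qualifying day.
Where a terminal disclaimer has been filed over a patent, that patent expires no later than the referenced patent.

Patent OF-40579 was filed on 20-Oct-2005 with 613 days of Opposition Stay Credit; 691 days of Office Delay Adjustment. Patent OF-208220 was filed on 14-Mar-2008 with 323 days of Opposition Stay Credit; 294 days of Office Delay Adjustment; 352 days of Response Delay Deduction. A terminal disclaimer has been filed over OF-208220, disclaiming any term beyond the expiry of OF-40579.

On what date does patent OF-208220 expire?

Natural term of OF-208220:
  Base: filing + 17 years → 14 March 2025.
  Opposition Stay Credit: +323 days → 31 January 2026.
  Office Delay Adjustment: +294 days → 21 November 2026.
  Response Delay Deduction: −352 days → 4 December 2025.
Expiry of referenced patent OF-40579:
  Base: filing + 17 years → 20 October 2022.
  Opposition Stay Credit: +613 days → 24 June 2024.
  Office Delay Adjustment: +691 days → 16 May 2026.
Terminal disclaimer: OF-208220 expires on the earlier of 4 December 2025 and 16 May 2026.

2025-12-04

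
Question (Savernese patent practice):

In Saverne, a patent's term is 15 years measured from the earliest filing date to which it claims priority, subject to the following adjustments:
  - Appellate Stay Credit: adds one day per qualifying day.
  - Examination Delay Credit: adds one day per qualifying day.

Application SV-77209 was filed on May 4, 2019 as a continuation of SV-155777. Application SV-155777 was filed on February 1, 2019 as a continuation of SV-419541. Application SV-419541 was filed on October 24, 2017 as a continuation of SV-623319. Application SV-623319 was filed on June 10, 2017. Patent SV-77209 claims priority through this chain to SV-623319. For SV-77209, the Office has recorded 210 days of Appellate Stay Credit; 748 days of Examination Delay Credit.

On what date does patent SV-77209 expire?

Earliest priority filing: 10 June 2017.
Base term: 10 June 2017 + 15 years → 10 June 2032.
Appellate Stay Credit: +210 days → 6 January 2033.
Examination Delay Credit: +748 days → 24 January 2035.

2035-01-24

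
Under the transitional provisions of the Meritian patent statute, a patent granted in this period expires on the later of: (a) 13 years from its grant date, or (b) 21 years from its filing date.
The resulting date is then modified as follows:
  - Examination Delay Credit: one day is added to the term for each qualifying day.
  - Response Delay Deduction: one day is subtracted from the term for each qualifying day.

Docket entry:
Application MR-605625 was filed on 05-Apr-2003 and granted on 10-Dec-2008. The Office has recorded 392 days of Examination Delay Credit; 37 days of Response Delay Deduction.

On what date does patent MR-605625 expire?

March 26, 2025

(a) grant + 13 years → 10 December 2021.
(b) filing + 21 years → 5 April 2024.
Later of the two: 5 April 2024.
Examination Delay Credit: +392 days → 2 May 2025.
Response Delay Deduction: −37 days → 26 March 2025.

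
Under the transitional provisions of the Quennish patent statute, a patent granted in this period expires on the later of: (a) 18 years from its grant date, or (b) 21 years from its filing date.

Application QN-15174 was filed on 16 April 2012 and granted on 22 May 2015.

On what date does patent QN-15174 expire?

2033-05-22

(a) grant + 18 years → 22 May 2033.
(b) filing + 21 years → 16 April 2033.
Later of the two: 22 May 2033.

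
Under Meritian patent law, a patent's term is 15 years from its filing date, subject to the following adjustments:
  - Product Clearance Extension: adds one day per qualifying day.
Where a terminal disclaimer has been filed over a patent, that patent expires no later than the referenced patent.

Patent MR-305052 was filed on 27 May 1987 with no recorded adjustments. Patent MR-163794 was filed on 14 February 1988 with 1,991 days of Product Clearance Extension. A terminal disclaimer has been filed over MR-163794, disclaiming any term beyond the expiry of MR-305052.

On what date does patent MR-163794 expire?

Natural term of MR-163794:
  Base: filing + 15 years → 14 February 2003.
  Product Clearance Extension: +1991 days → 28 July 2008.
Expiry of referenced patent MR-305052:
  Base: filing + 15 years → 27 May 2002.
Terminal disclaimer: MR-163794 expires on the earlier of 28 July 2008 and 27 May 2002.

2002-05-27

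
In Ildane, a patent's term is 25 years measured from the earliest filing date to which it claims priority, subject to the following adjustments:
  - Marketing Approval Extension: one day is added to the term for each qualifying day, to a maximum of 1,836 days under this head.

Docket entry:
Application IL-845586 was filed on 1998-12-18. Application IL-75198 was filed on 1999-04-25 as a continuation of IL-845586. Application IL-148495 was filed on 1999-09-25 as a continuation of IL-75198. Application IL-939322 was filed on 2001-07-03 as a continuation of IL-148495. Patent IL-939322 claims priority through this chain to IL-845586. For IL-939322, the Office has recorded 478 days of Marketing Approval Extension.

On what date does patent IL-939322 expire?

April 9, 2025

Earliest priority filing: 18 December 1998.
Base term: 18 December 1998 + 25 years → 18 December 2023.
Marketing Approval Extension: 478 days (within the 1836-day cap) → +478 days → 9 April 2025.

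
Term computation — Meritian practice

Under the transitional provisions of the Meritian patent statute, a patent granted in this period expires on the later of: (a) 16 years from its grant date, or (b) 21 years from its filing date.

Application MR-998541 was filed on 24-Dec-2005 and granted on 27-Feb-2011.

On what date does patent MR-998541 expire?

(a) grant + 16 years → 27 February 2027.
(b) filing + 21 years → 24 December 2026.
Later of the two: 27 February 2027.

February 27, 2027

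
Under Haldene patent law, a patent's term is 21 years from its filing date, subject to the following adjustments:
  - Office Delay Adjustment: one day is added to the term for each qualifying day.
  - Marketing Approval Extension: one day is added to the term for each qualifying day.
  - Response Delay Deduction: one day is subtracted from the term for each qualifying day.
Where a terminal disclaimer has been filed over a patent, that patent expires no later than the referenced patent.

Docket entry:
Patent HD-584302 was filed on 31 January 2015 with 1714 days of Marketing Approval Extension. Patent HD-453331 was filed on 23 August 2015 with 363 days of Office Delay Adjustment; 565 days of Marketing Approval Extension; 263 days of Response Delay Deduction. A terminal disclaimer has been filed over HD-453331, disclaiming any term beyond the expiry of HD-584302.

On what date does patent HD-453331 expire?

Natural term of HD-453331:
  Base: filing + 21 years → 23 August 2036.
  Office Delay Adjustment: +363 days → 21 August 2037.
  Marketing Approval Extension: +565 days → 9 March 2039.
  Response Delay Deduction: −263 days → 19 June 2038.
Expiry of referenced patent HD-584302:
  Base: filing + 21 years → 31 January 2036.
  Marketing Approval Extension: +1714 days → 10 October 2040.
Terminal disclaimer: HD-453331 expires on the earlier of 19 June 2038 and 10 October 2040.

2038-06-19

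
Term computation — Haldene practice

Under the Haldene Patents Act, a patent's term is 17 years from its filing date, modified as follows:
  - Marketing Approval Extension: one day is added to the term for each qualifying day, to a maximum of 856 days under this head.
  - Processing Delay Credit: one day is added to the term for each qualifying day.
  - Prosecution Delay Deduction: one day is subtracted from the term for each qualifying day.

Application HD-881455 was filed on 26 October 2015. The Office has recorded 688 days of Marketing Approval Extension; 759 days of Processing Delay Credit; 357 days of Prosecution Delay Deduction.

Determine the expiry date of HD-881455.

Base term: filing date + 17 years → 26 October 2032.
Marketing Approval Extension: 688 days (within the 856-day cap) → +688 days → 14 September 2034.
Processing Delay Credit: +759 days → 12 October 2036.
Prosecution Delay Deduction: −357 days → 21 October 2035.

October 21, 2035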